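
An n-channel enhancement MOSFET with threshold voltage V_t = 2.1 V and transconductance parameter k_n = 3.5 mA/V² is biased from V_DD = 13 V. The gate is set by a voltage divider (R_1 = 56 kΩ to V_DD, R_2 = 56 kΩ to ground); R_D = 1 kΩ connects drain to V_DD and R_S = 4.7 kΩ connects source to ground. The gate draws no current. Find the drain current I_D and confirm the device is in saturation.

I_D ≈ 0.79 mA

V_G = V_DD·R_2/(R_1+R_2) = 13×56/112 = 6.5 V.
Assume saturation: I_D = (k_n/2)(V_GS − V_t)² with V_GS = V_G − I_D·R_S = 6.5 − 4.7·I_D.
Substituting gives 38.7·I_D² − 73.4·I_D + 33.9 = 0, with roots I_D = 0.793 or 1.11 mA.
The root I_D = 1.11 mA gives V_GS = 1.31 V ≤ V_t, so take I_D = 0.793 mA.
Then V_GS = 2.77 V and V_DS = V_DD − I_D(R_D+R_S) = 13 − 0.793×5.7 = 8.48 V.
Saturation requires V_DS ≥ V_GS − V_t = 0.673 V; 8.48 ≥ 0.673 ✓.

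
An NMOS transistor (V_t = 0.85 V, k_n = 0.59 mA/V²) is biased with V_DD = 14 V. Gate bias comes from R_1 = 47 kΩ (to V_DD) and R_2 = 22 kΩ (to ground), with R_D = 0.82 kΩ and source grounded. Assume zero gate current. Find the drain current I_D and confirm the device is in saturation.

I_D ≈ 3.9 mA

V_G = V_DD·R_2/(R_1+R_2) = 14×22/69 = 4.46 V. With the source grounded, V_GS = V_G = 4.46 V.
Assume saturation: I_D = (k_n/2)(V_GS − V_t)² = (0.59/2)×(4.46 − 0.85)² = 0.295×3.61² = 3.85 mA.
V_DS = V_DD − I_D·R_D = 14 − 3.85×0.82 = 10.8 V.
Saturation requires V_DS ≥ V_GS − V_t = 3.61 V; 10.8 ≥ 3.61 ✓.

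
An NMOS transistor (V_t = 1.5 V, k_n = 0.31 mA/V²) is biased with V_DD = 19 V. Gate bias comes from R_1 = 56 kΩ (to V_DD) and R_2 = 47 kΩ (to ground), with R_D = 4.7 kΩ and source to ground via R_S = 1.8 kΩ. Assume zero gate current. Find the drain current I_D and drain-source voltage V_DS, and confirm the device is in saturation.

I_D ≈ 2 mA, V_DS ≈ 6.1 V

V_G = V_DD·R_2/(R_1+R_2) = 19×47/103 = 8.67 V.
Assume saturation: I_D = (k_n/2)(V_GS − V_t)² with V_GS = V_G − I_D·R_S = 8.67 − 1.8·I_D.
Substituting gives 0.502·I_D² − 5·I_D + 7.97 = 0, with roots I_D = 1.99 or 7.97 mA.
The root I_D = 7.97 mA gives V_GS = -5.67 V ≤ V_t, so take I_D = 1.99 mA.
Then V_GS = 5.08 V and V_DS = V_DD − I_D(R_D+R_S) = 19 − 1.99×6.5 = 6.05 V.
Saturation requires V_DS ≥ V_GS − V_t = 3.58 V; 6.05 ≥ 3.58 ✓.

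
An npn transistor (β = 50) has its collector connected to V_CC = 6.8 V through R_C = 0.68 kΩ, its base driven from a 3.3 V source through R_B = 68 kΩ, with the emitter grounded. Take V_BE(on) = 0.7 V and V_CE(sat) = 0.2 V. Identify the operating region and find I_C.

active; I_C ≈ 1.9 mA

Assume active. Base-emitter loop: I_B = (V_BB − V_BE)/R_B = (3.3 − 0.7)/68 = 0.0382 mA.
I_C = β·I_B = 50×0.0382 = 1.91 mA.
V_CE = V_CC − I_C·R_C = 6.8 − 1.91×0.68 = 5.5 V > V_CE(sat), so the active-region assumption holds.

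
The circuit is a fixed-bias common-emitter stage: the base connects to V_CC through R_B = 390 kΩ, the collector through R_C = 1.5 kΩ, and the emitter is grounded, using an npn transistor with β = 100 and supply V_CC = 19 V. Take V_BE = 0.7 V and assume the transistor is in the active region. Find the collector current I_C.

I_C ≈ 4.7 mA

Base loop: V_CC = I_B·R_B + V_BE, so I_B = (19 − 0.7)/390 kΩ = 0.0469 mA.
In the active region I_C = β·I_B = 100 × 0.0469 = 4.69 mA.
Collector loop: V_CE = V_CC − I_C·R_C = 19 − 4.69×1.5 = 12 V.
Since V_CE = 12 V > V_CE(sat) ≈ 0.2 V, the transistor is in the active region as assumed.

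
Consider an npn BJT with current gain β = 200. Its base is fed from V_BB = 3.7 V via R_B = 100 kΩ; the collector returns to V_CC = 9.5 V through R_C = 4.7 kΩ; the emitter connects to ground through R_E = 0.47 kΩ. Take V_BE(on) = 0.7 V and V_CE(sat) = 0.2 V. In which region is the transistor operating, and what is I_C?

saturation; I_C ≈ 1.8 mA

Assume active: I_B = (3.7 − 0.7)/(100 + 201×0.47) = 0.0154 mA, I_C = β·I_B = 3.09 mA.
Then V_CE = 9.5 − 3.09×4.7 − 3.1×0.47 = -6.46 V < 0.2 V — the active assumption fails.
Re-solve with V_CE = 0.2 V. KCL at the emitter: V_E/R_E = (V_BB−0.7−V_E)/R_B + (V_CC−0.2−V_E)/R_C, giving V_E = 0.855 V.
I_C = (V_CC − 0.2 − V_E)/R_C = (9.3 − 0.855)/4.7 = 1.8 mA.
Check: I_B = (3 − 0.855)/100 = 0.0215 mA, and β·I_B = 4.29 mA > I_C, confirming saturation.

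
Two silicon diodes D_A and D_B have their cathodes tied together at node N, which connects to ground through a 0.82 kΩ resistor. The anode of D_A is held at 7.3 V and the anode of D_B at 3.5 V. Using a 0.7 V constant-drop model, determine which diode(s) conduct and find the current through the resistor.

Assume both conduct. Then node N would need to be at both 7.3−0.7 = 6.6 V and 3.5−0.7 = 2.8 V, which is impossible.
Assume only D_A conducts: V_N = 7.3 − 0.7 = 6.6 V, so I_R = 6.6/0.82 = 8.05 mA.
Check D_B: its anode-to-cathode voltage is 3.5 − 6.6 = -3.1 V < 0.7 V, so it is off. The assumption is consistent.

Only D_A conducts; I_R ≈ 8 mA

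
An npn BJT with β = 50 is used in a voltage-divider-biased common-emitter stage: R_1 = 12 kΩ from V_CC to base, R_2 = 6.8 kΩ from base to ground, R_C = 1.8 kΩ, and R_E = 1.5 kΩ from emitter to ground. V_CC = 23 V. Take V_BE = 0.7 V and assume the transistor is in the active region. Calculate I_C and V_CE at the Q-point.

I_C ≈ 4.7 mA, V_CE ≈ 7.3 V

Thevenize the base divider: V_Th = V_CC·R_2/(R_1+R_2) = 23×6.8/18.8 = 8.32 V, R_Th = R_1‖R_2 = 4.34 kΩ.
Base-emitter loop: V_Th = I_B·R_Th + V_BE + (β+1)I_B·R_E, so I_B = (8.32 − 0.7) / (4.34 + 51×1.5) = 0.0942 mA.
I_C = β·I_B = 50×0.0942 = 4.71 mA, and I_E = (β+1)I_B = 4.81 mA.
V_CE = V_CC − I_C·R_C − I_E·R_E = 23 − 4.71×1.8 − 4.81×1.5 = 7.31 V.
V_CE = 7.31 V > 0.2 V confirms active-region operation.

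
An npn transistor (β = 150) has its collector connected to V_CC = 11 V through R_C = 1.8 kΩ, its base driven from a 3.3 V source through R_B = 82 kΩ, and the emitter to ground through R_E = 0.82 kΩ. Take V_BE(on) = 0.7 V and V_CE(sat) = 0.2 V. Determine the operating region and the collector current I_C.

Assume active. Base-emitter loop: I_B = (V_BB − V_BE)/(R_B + (β+1)R_E) = (3.3 − 0.7)/(82 + 151×0.82) = 0.0126 mA.
I_C = β·I_B = 150×0.0126 = 1.89 mA.
V_CE = V_CC − I_C·R_C − I_E·R_E = 11 − 1.89×1.8 − 1.91×0.82 = 6.03 V > V_CE(sat), so the active-region assumption holds.

active; I_C ≈ 1.9 mA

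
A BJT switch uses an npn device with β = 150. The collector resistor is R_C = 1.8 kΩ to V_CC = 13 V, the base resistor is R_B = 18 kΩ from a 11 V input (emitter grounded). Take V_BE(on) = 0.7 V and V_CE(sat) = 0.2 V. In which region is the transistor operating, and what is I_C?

saturation; I_C ≈ 7.1 mA

Assume active: I_B = (11 − 0.7)/18 = 0.572 mA, giving I_C = β·I_B = 85.8 mA.
But then V_CE = 13 − 85.8×1.8 = -142 V < V_CE(sat) = 0.2 V — impossible in the active region.
So the transistor is saturated. With V_CE = 0.2 V, I_C = (V_CC − 0.2)/R_C = 12.8/1.8 = 7.11 mA.
Check: β·I_B = 85.8 mA > I_C = 7.11 mA, confirming saturation.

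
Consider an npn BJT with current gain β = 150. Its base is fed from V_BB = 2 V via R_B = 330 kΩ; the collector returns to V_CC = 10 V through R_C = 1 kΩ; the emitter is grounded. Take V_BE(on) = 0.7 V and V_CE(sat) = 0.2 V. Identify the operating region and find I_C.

Assume active. Base-emitter loop: I_B = (V_BB − V_BE)/R_B = (2 − 0.7)/330 = 0.00394 mA.
I_C = β·I_B = 150×0.00394 = 0.591 mA.
V_CE = V_CC − I_C·R_C = 10 − 0.591×1 = 9.41 V > V_CE(sat), so the active-region assumption holds.

active; I_C ≈ 0.59 mA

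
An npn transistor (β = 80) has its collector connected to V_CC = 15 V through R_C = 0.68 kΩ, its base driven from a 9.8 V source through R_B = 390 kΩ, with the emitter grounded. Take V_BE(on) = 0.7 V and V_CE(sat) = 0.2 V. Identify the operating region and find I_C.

Assume active. Base-emitter loop: I_B = (V_BB − V_BE)/R_B = (9.8 − 0.7)/390 = 0.0233 mA.
I_C = β·I_B = 80×0.0233 = 1.87 mA.
V_CE = V_CC − I_C·R_C = 15 − 1.87×0.68 = 13.7 V > V_CE(sat), so the active-region assumption holds.

active; I_C ≈ 1.9 mA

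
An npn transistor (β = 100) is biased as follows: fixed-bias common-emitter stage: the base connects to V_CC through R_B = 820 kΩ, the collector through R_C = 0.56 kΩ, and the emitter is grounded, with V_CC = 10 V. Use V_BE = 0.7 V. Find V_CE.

Base loop: V_CC = I_B·R_B + V_BE, so I_B = (10 − 0.7)/820 kΩ = 0.0113 mA.
In the active region I_C = β·I_B = 100 × 0.0113 = 1.13 mA.
Collector loop: V_CE = V_CC − I_C·R_C = 10 − 1.13×0.56 = 9.36 V.
Since V_CE = 9.36 V > V_CE(sat) ≈ 0.2 V, the transistor is in the active region as assumed.

V_CE ≈ 9.4 V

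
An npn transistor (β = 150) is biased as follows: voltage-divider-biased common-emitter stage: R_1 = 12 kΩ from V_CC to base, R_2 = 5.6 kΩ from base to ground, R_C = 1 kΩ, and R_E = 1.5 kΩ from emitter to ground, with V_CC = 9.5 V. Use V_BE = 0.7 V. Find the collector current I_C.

Thevenize the base divider: V_Th = V_CC·R_2/(R_1+R_2) = 9.5×5.6/17.6 = 3.02 V, R_Th = R_1‖R_2 = 3.82 kΩ.
Base-emitter loop: V_Th = I_B·R_Th + V_BE + (β+1)I_B·R_E, so I_B = (3.02 − 0.7) / (3.82 + 151×1.5) = 0.0101 mA.
I_C = β·I_B = 150×0.0101 = 1.51 mA, and I_E = (β+1)I_B = 1.52 mA.
V_CE = V_CC − I_C·R_C − I_E·R_E = 9.5 − 1.51×1 − 1.52×1.5 = 5.7 V.
V_CE = 5.7 V > 0.2 V confirms active-region operation.

I_C ≈ 1.5 mA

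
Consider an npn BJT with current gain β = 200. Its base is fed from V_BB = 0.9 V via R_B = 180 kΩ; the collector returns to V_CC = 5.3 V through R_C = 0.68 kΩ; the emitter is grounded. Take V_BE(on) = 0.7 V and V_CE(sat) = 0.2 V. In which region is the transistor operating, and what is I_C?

active; I_C ≈ 0.22 mA

Assume active. Base-emitter loop: I_B = (V_BB − V_BE)/R_B = (0.9 − 0.7)/180 = 0.00111 mA.
I_C = β·I_B = 200×0.00111 = 0.222 mA.
V_CE = V_CC − I_C·R_C = 5.3 − 0.222×0.68 = 5.15 V > V_CE(sat), so the active-region assumption holds.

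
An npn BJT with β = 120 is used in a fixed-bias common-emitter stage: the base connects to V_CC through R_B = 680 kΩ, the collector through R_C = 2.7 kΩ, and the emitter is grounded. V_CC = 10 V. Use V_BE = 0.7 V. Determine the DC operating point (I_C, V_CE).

I_C ≈ 1.6 mA, V_CE ≈ 5.6 V

Base loop: V_CC = I_B·R_B + V_BE, so I_B = (10 − 0.7)/680 kΩ = 0.0137 mA.
In the active region I_C = β·I_B = 120 × 0.0137 = 1.64 mA.
Collector loop: V_CE = V_CC − I_C·R_C = 10 − 1.64×2.7 = 5.57 V.
Since V_CE = 5.57 V > V_CE(sat) ≈ 0.2 V, the transistor is in the active region as assumed.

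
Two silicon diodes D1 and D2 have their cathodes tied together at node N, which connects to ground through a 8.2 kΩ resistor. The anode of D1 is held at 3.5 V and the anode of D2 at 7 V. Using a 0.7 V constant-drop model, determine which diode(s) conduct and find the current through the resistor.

Assume both conduct. Then node N would need to be at both 3.5−0.7 = 2.8 V and 7−0.7 = 6.3 V, which is impossible.
Assume only D2 conducts: V_N = 7 − 0.7 = 6.3 V, so I_R = 6.3/8.2 = 0.768 mA.
Check D1: its anode-to-cathode voltage is 3.5 − 6.3 = -2.8 V < 0.7 V, so it is off. The assumption is consistent.

Only D2 conducts; I_R ≈ 0.77 mA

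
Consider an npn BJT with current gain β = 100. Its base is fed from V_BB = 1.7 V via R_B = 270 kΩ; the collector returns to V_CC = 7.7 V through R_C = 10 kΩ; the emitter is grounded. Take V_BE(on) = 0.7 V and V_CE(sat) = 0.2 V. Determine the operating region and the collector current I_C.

Assume active. Base-emitter loop: I_B = (V_BB − V_BE)/R_B = (1.7 − 0.7)/270 = 0.0037 mA.
I_C = β·I_B = 100×0.0037 = 0.37 mA.
V_CE = V_CC − I_C·R_C = 7.7 − 0.37×10 = 4 V > V_CE(sat), so the active-region assumption holds.

active; I_C ≈ 0.37 mA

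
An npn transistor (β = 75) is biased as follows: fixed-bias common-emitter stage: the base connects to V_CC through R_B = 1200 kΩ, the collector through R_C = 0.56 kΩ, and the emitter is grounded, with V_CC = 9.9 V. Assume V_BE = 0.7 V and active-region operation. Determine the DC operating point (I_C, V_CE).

I_C ≈ 0.58 mA, V_CE ≈ 9.6 V

Base loop: V_CC = I_B·R_B + V_BE, so I_B = (9.9 − 0.7)/1200 kΩ = 0.00767 mA.
In the active region I_C = β·I_B = 75 × 0.00767 = 0.575 mA.
Collector loop: V_CE = V_CC − I_C·R_C = 9.9 − 0.575×0.56 = 9.58 V.
Since V_CE = 9.58 V > V_CE(sat) ≈ 0.2 V, the transistor is in the active region as assumed.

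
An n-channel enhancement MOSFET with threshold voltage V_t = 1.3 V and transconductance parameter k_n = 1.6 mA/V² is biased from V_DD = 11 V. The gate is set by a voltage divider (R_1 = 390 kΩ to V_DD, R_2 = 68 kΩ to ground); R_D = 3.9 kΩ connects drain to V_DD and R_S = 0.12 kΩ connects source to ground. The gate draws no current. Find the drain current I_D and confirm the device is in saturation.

I_D ≈ 0.084 mA

V_G = V_DD·R_2/(R_1+R_2) = 11×68/458 = 1.63 V.
Assume saturation: I_D = (k_n/2)(V_GS − V_t)² with V_GS = V_G − I_D·R_S = 1.63 − 0.12·I_D.
Substituting gives 0.0115·I_D² − 1.06·I_D + 0.0888 = 0, with roots I_D = 0.0835 or 92.3 mA.
The root I_D = 92.3 mA gives V_GS = -9.44 V ≤ V_t, so take I_D = 0.0835 mA.
Then V_GS = 1.62 V and V_DS = V_DD − I_D(R_D+R_S) = 11 − 0.0835×4.02 = 10.7 V.
Saturation requires V_DS ≥ V_GS − V_t = 0.323 V; 10.7 ≥ 0.323 ✓.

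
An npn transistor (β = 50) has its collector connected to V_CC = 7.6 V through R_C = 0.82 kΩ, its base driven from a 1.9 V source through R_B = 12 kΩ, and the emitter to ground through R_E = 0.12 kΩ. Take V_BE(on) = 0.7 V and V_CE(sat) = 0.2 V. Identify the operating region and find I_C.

active; I_C ≈ 3.3 mA

Assume active. Base-emitter loop: I_B = (V_BB − V_BE)/(R_B + (β+1)R_E) = (1.9 − 0.7)/(12 + 51×0.12) = 0.0662 mA.
I_C = β·I_B = 50×0.0662 = 3.31 mA.
V_CE = V_CC − I_C·R_C − I_E·R_E = 7.6 − 3.31×0.82 − 3.38×0.12 = 4.48 V > V_CE(sat), so the active-region assumption holds.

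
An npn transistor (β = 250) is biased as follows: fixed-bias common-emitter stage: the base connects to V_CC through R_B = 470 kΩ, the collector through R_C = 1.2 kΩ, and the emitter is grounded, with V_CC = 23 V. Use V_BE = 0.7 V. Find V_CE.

V_CE ≈ 8.8 V

Base loop: V_CC = I_B·R_B + V_BE, so I_B = (23 − 0.7)/470 kΩ = 0.0474 mA.
In the active region I_C = β·I_B = 250 × 0.0474 = 11.9 mA.
Collector loop: V_CE = V_CC − I_C·R_C = 23 − 11.9×1.2 = 8.77 V.
Since V_CE = 8.77 V > V_CE(sat) ≈ 0.2 V, the transistor is in the active region as assumed.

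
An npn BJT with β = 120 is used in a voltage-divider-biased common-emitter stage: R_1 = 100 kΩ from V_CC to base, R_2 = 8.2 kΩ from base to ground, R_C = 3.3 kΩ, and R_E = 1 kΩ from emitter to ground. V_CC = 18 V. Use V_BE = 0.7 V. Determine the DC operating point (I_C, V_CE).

I_C ≈ 0.62 mA, V_CE ≈ 15 V

Thevenize the base divider: V_Th = V_CC·R_2/(R_1+R_2) = 18×8.2/108 = 1.36 V, R_Th = R_1‖R_2 = 7.58 kΩ.
Base-emitter loop: V_Th = I_B·R_Th + V_BE + (β+1)I_B·R_E, so I_B = (1.36 − 0.7) / (7.58 + 121×1) = 0.00517 mA.
I_C = β·I_B = 120×0.00517 = 0.62 mA, and I_E = (β+1)I_B = 0.625 mA.
V_CE = V_CC − I_C·R_C − I_E·R_E = 18 − 0.62×3.3 − 0.625×1 = 15.3 V.
V_CE = 15.3 V > 0.2 V confirms active-region operation.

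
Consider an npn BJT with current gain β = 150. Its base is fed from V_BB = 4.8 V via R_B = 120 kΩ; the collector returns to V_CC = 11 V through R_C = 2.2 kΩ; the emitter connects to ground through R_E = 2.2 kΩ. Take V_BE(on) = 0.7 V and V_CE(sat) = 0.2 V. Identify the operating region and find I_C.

active; I_C ≈ 1.4 mA

Assume active. Base-emitter loop: I_B = (V_BB − V_BE)/(R_B + (β+1)R_E) = (4.8 − 0.7)/(120 + 151×2.2) = 0.00907 mA.
I_C = β·I_B = 150×0.00907 = 1.36 mA.
V_CE = V_CC − I_C·R_C − I_E·R_E = 11 − 1.36×2.2 − 1.37×2.2 = 5 V > V_CE(sat), so the active-region assumption holds.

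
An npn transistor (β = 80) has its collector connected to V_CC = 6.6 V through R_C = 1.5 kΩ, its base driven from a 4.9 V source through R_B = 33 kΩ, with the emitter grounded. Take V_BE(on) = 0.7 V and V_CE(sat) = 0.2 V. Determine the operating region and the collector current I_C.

saturation; I_C ≈ 4.3 mA

Assume active: I_B = (4.9 − 0.7)/33 = 0.127 mA, giving I_C = β·I_B = 10.2 mA.
But then V_CE = 6.6 − 10.2×1.5 = -8.67 V < V_CE(sat) = 0.2 V — impossible in the active region.
So the transistor is saturated. With V_CE = 0.2 V, I_C = (V_CC − 0.2)/R_C = 6.4/1.5 = 4.27 mA.
Check: β·I_B = 10.2 mA > I_C = 4.27 mA, confirming saturation.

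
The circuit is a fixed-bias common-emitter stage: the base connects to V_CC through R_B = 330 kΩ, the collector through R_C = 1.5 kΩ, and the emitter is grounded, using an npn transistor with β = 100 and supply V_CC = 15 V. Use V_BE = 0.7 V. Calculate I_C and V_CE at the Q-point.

I_C ≈ 4.3 mA, V_CE ≈ 8.5 V

Base loop: V_CC = I_B·R_B + V_BE, so I_B = (15 − 0.7)/330 kΩ = 0.0433 mA.
In the active region I_C = β·I_B = 100 × 0.0433 = 4.33 mA.
Collector loop: V_CE = V_CC − I_C·R_C = 15 − 4.33×1.5 = 8.5 V.
Since V_CE = 8.5 V > V_CE(sat) ≈ 0.2 V, the transistor is in the active region as assumed.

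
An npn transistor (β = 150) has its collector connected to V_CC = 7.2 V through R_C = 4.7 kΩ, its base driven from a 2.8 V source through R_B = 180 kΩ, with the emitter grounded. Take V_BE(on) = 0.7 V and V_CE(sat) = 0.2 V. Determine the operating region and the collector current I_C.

saturation; I_C ≈ 1.5 mA

Assume active: I_B = (2.8 − 0.7)/180 = 0.0117 mA, giving I_C = β·I_B = 1.75 mA.
But then V_CE = 7.2 − 1.75×4.7 = -1.02 V < V_CE(sat) = 0.2 V — impossible in the active region.
So the transistor is saturated. With V_CE = 0.2 V, I_C = (V_CC − 0.2)/R_C = 7/4.7 = 1.49 mA.
Check: β·I_B = 1.75 mA > I_C = 1.49 mA, confirming saturation.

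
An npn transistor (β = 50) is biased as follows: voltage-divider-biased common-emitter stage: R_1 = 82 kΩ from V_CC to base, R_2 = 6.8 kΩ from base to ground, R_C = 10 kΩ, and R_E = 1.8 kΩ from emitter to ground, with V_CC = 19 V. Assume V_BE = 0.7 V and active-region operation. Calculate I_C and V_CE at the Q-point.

Thevenize the base divider: V_Th = V_CC·R_2/(R_1+R_2) = 19×6.8/88.8 = 1.45 V, R_Th = R_1‖R_2 = 6.28 kΩ.
Base-emitter loop: V_Th = I_B·R_Th + V_BE + (β+1)I_B·R_E, so I_B = (1.45 − 0.7) / (6.28 + 51×1.8) = 0.0077 mA.
I_C = β·I_B = 50×0.0077 = 0.385 mA, and I_E = (β+1)I_B = 0.393 mA.
V_CE = V_CC − I_C·R_C − I_E·R_E = 19 − 0.385×10 − 0.393×1.8 = 14.4 V.
V_CE = 14.4 V > 0.2 V confirms active-region operation.

I_C ≈ 0.38 mA, V_CE ≈ 14 V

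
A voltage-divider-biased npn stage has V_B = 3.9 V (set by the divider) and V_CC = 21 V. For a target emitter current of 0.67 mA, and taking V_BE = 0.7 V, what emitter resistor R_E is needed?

R_E ≈ 4.8 kΩ

V_E = V_B − V_BE = 3.9 − 0.7 = 3.2 V.
R_E = V_E / I_E = 3.2 / 0.67 = 4.78 kΩ.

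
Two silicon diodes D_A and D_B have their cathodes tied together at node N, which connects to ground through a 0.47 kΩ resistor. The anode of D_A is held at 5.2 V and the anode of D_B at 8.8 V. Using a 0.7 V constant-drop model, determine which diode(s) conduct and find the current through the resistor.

Only D_B conducts; I_R ≈ 17 mA

Assume both conduct. Then node N would need to be at both 5.2−0.7 = 4.5 V and 8.8−0.7 = 8.1 V, which is impossible.
Assume only D_B conducts: V_N = 8.8 − 0.7 = 8.1 V, so I_R = 8.1/0.47 = 17.2 mA.
Check D_A: its anode-to-cathode voltage is 5.2 − 8.1 = -2.9 V < 0.7 V, so it is off. The assumption is consistent.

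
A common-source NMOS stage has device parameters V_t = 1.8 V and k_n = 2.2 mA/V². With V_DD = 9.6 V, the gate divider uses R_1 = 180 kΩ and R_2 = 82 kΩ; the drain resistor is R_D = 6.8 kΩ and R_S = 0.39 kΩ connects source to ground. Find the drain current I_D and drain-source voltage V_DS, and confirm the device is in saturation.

V_G = V_DD·R_2/(R_1+R_2) = 9.6×82/262 = 3 V.
Assume saturation: I_D = (k_n/2)(V_GS − V_t)² with V_GS = V_G − I_D·R_S = 3 − 0.39·I_D.
Substituting gives 0.167·I_D² − 2.03·I_D + 1.6 = 0, with roots I_D = 0.843 or 11.3 mA.
The root I_D = 11.3 mA gives V_GS = -1.41 V ≤ V_t, so take I_D = 0.843 mA.
Then V_GS = 2.68 V and V_DS = V_DD − I_D(R_D+R_S) = 9.6 − 0.843×7.19 = 3.54 V.
Saturation requires V_DS ≥ V_GS − V_t = 0.876 V; 3.54 ≥ 0.876 ✓.

I_D ≈ 0.84 mA, V_DS ≈ 3.5 V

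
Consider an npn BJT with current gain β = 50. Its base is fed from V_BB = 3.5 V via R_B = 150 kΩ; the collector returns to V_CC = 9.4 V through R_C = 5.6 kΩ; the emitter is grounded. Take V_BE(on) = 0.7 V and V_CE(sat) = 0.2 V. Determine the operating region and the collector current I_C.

active; I_C ≈ 0.93 mA

Assume active. Base-emitter loop: I_B = (V_BB − V_BE)/R_B = (3.5 − 0.7)/150 = 0.0187 mA.
I_C = β·I_B = 50×0.0187 = 0.933 mA.
V_CE = V_CC − I_C·R_C = 9.4 − 0.933×5.6 = 4.17 V > V_CE(sat), so the active-region assumption holds.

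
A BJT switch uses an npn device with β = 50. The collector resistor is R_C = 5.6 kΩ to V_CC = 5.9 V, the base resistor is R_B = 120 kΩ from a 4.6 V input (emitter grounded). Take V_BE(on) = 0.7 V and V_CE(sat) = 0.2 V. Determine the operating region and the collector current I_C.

Assume active: I_B = (4.6 − 0.7)/120 = 0.0325 mA, giving I_C = β·I_B = 1.62 mA.
But then V_CE = 5.9 − 1.62×5.6 = -3.2 V < V_CE(sat) = 0.2 V — impossible in the active region.
So the transistor is saturated. With V_CE = 0.2 V, I_C = (V_CC − 0.2)/R_C = 5.7/5.6 = 1.02 mA.
Check: β·I_B = 1.62 mA > I_C = 1.02 mA, confirming saturation.

saturation; I_C ≈ 1 mA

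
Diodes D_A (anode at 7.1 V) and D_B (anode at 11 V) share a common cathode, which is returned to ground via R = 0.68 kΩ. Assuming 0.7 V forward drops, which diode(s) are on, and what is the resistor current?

Only D_B conducts; I_R ≈ 15 mA

Assume both conduct. Then node N would need to be at both 7.1−0.7 = 6.4 V and 11−0.7 = 10.3 V, which is impossible.
Assume only D_B conducts: V_N = 11 − 0.7 = 10.3 V, so I_R = 10.3/0.68 = 15.1 mA.
Check D_A: its anode-to-cathode voltage is 7.1 − 10.3 = -3.2 V < 0.7 V, so it is off. The assumption is consistent.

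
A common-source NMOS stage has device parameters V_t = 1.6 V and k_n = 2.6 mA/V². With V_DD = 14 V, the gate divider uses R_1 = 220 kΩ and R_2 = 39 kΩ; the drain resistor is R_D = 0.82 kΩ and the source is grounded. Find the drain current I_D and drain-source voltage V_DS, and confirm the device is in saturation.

I_D ≈ 0.34 mA, V_DS ≈ 14 V

V_G = V_DD·R_2/(R_1+R_2) = 14×39/259 = 2.11 V. With the source grounded, V_GS = V_G = 2.11 V.
Assume saturation: I_D = (k_n/2)(V_GS − V_t)² = (2.6/2)×(2.11 − 1.6)² = 1.3×0.508² = 0.336 mA.
V_DS = V_DD − I_D·R_D = 14 − 0.336×0.82 = 13.7 V.
Saturation requires V_DS ≥ V_GS − V_t = 0.508 V; 13.7 ≥ 0.508 ✓.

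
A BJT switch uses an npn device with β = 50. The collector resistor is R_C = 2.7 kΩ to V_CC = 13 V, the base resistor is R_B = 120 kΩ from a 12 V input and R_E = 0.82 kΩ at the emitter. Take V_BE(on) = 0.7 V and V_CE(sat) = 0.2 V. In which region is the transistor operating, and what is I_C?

Assume active. Base-emitter loop: I_B = (V_BB − V_BE)/(R_B + (β+1)R_E) = (12 − 0.7)/(120 + 51×0.82) = 0.0698 mA.
I_C = β·I_B = 50×0.0698 = 3.49 mA.
V_CE = V_CC − I_C·R_C − I_E·R_E = 13 − 3.49×2.7 − 3.56×0.82 = 0.653 V > V_CE(sat), so the active-region assumption holds.

active; I_C ≈ 3.5 mA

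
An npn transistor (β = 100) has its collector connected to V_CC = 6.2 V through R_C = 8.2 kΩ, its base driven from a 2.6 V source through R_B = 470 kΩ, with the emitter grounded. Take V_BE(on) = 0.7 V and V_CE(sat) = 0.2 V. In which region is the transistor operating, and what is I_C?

active; I_C ≈ 0.4 mA

Assume active. Base-emitter loop: I_B = (V_BB − V_BE)/R_B = (2.6 − 0.7)/470 = 0.00404 mA.
I_C = β·I_B = 100×0.00404 = 0.404 mA.
V_CE = V_CC − I_C·R_C = 6.2 − 0.404×8.2 = 2.89 V > V_CE(sat), so the active-region assumption holds.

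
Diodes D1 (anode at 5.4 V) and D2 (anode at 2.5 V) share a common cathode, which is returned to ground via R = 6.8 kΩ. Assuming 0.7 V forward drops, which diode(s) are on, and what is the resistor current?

Assume both conduct. Then node N would need to be at both 5.4−0.7 = 4.7 V and 2.5−0.7 = 1.8 V, which is impossible.
Assume only D1 conducts: V_N = 5.4 − 0.7 = 4.7 V, so I_R = 4.7/6.8 = 0.691 mA.
Check D2: its anode-to-cathode voltage is 2.5 − 4.7 = -2.2 V < 0.7 V, so it is off. The assumption is consistent.

Only D1 conducts; I_R ≈ 0.69 mA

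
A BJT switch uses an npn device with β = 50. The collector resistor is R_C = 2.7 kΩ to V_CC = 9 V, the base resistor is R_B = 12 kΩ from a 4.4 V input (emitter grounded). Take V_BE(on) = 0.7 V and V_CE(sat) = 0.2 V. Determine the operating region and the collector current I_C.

Assume active: I_B = (4.4 − 0.7)/12 = 0.308 mA, giving I_C = β·I_B = 15.4 mA.
But then V_CE = 9 − 15.4×2.7 = -32.6 V < V_CE(sat) = 0.2 V — impossible in the active region.
So the transistor is saturated. With V_CE = 0.2 V, I_C = (V_CC − 0.2)/R_C = 8.8/2.7 = 3.26 mA.
Check: β·I_B = 15.4 mA > I_C = 3.26 mA, confirming saturation.

saturation; I_C ≈ 3.3 mA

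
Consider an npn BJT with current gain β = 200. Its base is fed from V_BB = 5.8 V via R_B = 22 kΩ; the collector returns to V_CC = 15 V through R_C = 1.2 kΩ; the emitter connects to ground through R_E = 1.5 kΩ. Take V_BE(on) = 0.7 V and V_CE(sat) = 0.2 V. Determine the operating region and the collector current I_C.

Assume active. Base-emitter loop: I_B = (V_BB − V_BE)/(R_B + (β+1)R_E) = (5.8 − 0.7)/(22 + 201×1.5) = 0.0158 mA.
I_C = β·I_B = 200×0.0158 = 3.15 mA.
V_CE = V_CC − I_C·R_C − I_E·R_E = 15 − 3.15×1.2 − 3.17×1.5 = 6.46 V > V_CE(sat), so the active-region assumption holds.

active; I_C ≈ 3.2 mA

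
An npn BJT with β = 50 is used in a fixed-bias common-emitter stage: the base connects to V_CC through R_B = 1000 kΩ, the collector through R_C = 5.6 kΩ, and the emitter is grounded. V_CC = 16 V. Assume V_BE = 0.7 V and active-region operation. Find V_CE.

Base loop: V_CC = I_B·R_B + V_BE, so I_B = (16 − 0.7)/1000 kΩ = 0.0153 mA.
In the active region I_C = β·I_B = 50 × 0.0153 = 0.765 mA.
Collector loop: V_CE = V_CC − I_C·R_C = 16 − 0.765×5.6 = 11.7 V.
Since V_CE = 11.7 V > V_CE(sat) ≈ 0.2 V, the transistor is in the active region as assumed.

V_CE ≈ 12 V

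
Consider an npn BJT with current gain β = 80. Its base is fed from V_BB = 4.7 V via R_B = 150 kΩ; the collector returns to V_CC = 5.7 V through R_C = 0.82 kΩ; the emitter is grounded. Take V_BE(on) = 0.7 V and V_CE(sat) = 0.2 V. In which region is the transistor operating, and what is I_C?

Assume active. Base-emitter loop: I_B = (V_BB − V_BE)/R_B = (4.7 − 0.7)/150 = 0.0267 mA.
I_C = β·I_B = 80×0.0267 = 2.13 mA.
V_CE = V_CC − I_C·R_C = 5.7 − 2.13×0.82 = 3.95 V > V_CE(sat), so the active-region assumption holds.

active; I_C ≈ 2.1 mA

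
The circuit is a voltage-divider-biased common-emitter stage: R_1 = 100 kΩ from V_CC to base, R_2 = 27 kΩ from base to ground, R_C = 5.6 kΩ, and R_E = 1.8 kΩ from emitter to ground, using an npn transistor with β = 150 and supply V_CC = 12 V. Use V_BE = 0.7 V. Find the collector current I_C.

I_C ≈ 0.95 mA

Thevenize the base divider: V_Th = V_CC·R_2/(R_1+R_2) = 12×27/127 = 2.55 V, R_Th = R_1‖R_2 = 21.3 kΩ.
Base-emitter loop: V_Th = I_B·R_Th + V_BE + (β+1)I_B·R_E, so I_B = (2.55 − 0.7) / (21.3 + 151×1.8) = 0.00632 mA.
I_C = β·I_B = 150×0.00632 = 0.948 mA, and I_E = (β+1)I_B = 0.954 mA.
V_CE = V_CC − I_C·R_C − I_E·R_E = 12 − 0.948×5.6 − 0.954×1.8 = 4.98 V.
V_CE = 4.98 V > 0.2 V confirms active-region operation.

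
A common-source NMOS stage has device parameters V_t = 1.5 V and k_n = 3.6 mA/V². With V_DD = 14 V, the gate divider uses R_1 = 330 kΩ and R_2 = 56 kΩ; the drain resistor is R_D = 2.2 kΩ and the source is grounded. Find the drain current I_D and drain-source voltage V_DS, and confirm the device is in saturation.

V_G = V_DD·R_2/(R_1+R_2) = 14×56/386 = 2.03 V. With the source grounded, V_GS = V_G = 2.03 V.
Assume saturation: I_D = (k_n/2)(V_GS − V_t)² = (3.6/2)×(2.03 − 1.5)² = 1.8×0.531² = 0.508 mA.
V_DS = V_DD − I_D·R_D = 14 − 0.508×2.2 = 12.9 V.
Saturation requires V_DS ≥ V_GS − V_t = 0.531 V; 12.9 ≥ 0.531 ✓.

I_D ≈ 0.51 mA, V_DS ≈ 13 V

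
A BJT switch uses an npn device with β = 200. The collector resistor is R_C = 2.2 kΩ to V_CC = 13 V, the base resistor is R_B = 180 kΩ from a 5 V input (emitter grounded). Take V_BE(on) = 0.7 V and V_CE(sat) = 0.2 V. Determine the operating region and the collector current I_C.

active; I_C ≈ 4.8 mA

Assume active. Base-emitter loop: I_B = (V_BB − V_BE)/R_B = (5 − 0.7)/180 = 0.0239 mA.
I_C = β·I_B = 200×0.0239 = 4.78 mA.
V_CE = V_CC − I_C·R_C = 13 − 4.78×2.2 = 2.49 V > V_CE(sat), so the active-region assumption holds.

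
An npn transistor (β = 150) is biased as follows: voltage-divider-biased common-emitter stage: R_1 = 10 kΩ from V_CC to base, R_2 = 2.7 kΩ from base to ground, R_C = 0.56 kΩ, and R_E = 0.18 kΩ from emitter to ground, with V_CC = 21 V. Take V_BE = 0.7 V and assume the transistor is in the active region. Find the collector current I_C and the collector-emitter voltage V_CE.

Thevenize the base divider: V_Th = V_CC·R_2/(R_1+R_2) = 21×2.7/12.7 = 4.46 V, R_Th = R_1‖R_2 = 2.13 kΩ.
Base-emitter loop: V_Th = I_B·R_Th + V_BE + (β+1)I_B·R_E, so I_B = (4.46 − 0.7) / (2.13 + 151×0.18) = 0.128 mA.
I_C = β·I_B = 150×0.128 = 19.3 mA, and I_E = (β+1)I_B = 19.4 mA.
V_CE = V_CC − I_C·R_C − I_E·R_E = 21 − 19.3×0.56 − 19.4×0.18 = 6.72 V.
V_CE = 6.72 V > 0.2 V confirms active-region operation.

I_C ≈ 19 mA, V_CE ≈ 6.7 V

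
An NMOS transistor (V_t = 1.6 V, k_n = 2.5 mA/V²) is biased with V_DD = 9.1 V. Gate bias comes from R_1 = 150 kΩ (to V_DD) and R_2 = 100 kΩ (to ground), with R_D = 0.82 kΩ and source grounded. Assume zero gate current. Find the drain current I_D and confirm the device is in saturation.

V_G = V_DD·R_2/(R_1+R_2) = 9.1×100/250 = 3.64 V. With the source grounded, V_GS = V_G = 3.64 V.
Assume saturation: I_D = (k_n/2)(V_GS − V_t)² = (2.5/2)×(3.64 − 1.6)² = 1.25×2.04² = 5.2 mA.
V_DS = V_DD − I_D·R_D = 9.1 − 5.2×0.82 = 4.83 V.
Saturation requires V_DS ≥ V_GS − V_t = 2.04 V; 4.83 ≥ 2.04 ✓.

I_D ≈ 5.2 mA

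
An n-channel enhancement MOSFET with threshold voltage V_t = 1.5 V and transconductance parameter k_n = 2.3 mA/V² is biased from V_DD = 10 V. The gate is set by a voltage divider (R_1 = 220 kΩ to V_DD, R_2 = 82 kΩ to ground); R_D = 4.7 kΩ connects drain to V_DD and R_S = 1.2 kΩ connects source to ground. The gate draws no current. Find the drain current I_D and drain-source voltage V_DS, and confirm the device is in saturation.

I_D ≈ 0.48 mA, V_DS ≈ 7.2 V

V_G = V_DD·R_2/(R_1+R_2) = 10×82/302 = 2.72 V.
Assume saturation: I_D = (k_n/2)(V_GS − V_t)² with V_GS = V_G − I_D·R_S = 2.72 − 1.2·I_D.
Substituting gives 1.66·I_D² − 4.35·I_D + 1.7 = 0, with roots I_D = 0.476 or 2.15 mA.
The root I_D = 2.15 mA gives V_GS = 0.132 V ≤ V_t, so take I_D = 0.476 mA.
Then V_GS = 2.14 V and V_DS = V_DD − I_D(R_D+R_S) = 10 − 0.476×5.9 = 7.19 V.
Saturation requires V_DS ≥ V_GS − V_t = 0.644 V; 7.19 ≥ 0.644 ✓.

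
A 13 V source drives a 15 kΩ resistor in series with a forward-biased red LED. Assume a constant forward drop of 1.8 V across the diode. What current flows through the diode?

KVL around the loop: 13 = V_D + I·R = 1.8 + I × 15 kΩ.
So I = (13 − 1.8) / 15 kΩ = 11.2 / 15 = 0.747 mA.

I ≈ 0.75 mA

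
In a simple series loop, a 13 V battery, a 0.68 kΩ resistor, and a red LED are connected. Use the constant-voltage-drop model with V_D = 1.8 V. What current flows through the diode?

KVL around the loop: 13 = V_D + I·R = 1.8 + I × 0.68 kΩ.
So I = (13 − 1.8) / 0.68 kΩ = 11.2 / 0.68 = 16.5 mA.

I ≈ 16 mA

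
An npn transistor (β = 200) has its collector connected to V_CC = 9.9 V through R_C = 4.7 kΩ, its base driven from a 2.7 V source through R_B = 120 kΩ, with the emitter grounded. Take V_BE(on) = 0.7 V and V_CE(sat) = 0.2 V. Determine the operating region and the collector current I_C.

saturation; I_C ≈ 2.1 mA

Assume active: I_B = (2.7 − 0.7)/120 = 0.0167 mA, giving I_C = β·I_B = 3.33 mA.
But then V_CE = 9.9 − 3.33×4.7 = -5.77 V < V_CE(sat) = 0.2 V — impossible in the active region.
So the transistor is saturated. With V_CE = 0.2 V, I_C = (V_CC − 0.2)/R_C = 9.7/4.7 = 2.06 mA.
Check: β·I_B = 3.33 mA > I_C = 2.06 mA, confirming saturation.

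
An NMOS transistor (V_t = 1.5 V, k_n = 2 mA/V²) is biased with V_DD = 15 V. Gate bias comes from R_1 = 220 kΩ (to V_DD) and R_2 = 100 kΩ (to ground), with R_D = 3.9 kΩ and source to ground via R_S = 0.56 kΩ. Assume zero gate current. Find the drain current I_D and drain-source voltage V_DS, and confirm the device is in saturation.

I_D ≈ 2.7 mA, V_DS ≈ 2.8 V

V_G = V_DD·R_2/(R_1+R_2) = 15×100/320 = 4.69 V.
Assume saturation: I_D = (k_n/2)(V_GS − V_t)² with V_GS = V_G − I_D·R_S = 4.69 − 0.56·I_D.
Substituting gives 0.314·I_D² − 4.57·I_D + 10.2 = 0, with roots I_D = 2.74 or 11.8 mA.
The root I_D = 11.8 mA gives V_GS = -1.94 V ≤ V_t, so take I_D = 2.74 mA.
Then V_GS = 3.15 V and V_DS = V_DD − I_D(R_D+R_S) = 15 − 2.74×4.46 = 2.79 V.
Saturation requires V_DS ≥ V_GS − V_t = 1.65 V; 2.79 ≥ 1.65 ✓.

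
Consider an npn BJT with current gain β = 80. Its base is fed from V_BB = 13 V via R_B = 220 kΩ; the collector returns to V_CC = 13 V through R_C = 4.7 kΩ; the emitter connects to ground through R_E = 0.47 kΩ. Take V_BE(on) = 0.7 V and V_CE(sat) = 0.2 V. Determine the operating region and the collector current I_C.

Assume active: I_B = (13 − 0.7)/(220 + 81×0.47) = 0.0477 mA, I_C = β·I_B = 3.81 mA.
Then V_CE = 13 − 3.81×4.7 − 3.86×0.47 = -6.74 V < 0.2 V — the active assumption fails.
Re-solve with V_CE = 0.2 V. KCL at the emitter: V_E/R_E = (V_BB−0.7−V_E)/R_B + (V_CC−0.2−V_E)/R_C, giving V_E = 1.19 V.
I_C = (V_CC − 0.2 − V_E)/R_C = (12.8 − 1.19)/4.7 = 2.47 mA.
Check: I_B = (12.3 − 1.19)/220 = 0.0505 mA, and β·I_B = 4.04 mA > I_C, confirming saturation.

saturation; I_C ≈ 2.5 mA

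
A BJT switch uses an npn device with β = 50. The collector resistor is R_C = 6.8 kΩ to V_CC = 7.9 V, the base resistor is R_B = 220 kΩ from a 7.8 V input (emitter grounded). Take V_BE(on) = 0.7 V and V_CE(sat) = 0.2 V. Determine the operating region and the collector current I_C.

saturation; I_C ≈ 1.1 mA

Assume active: I_B = (7.8 − 0.7)/220 = 0.0323 mA, giving I_C = β·I_B = 1.61 mA.
But then V_CE = 7.9 − 1.61×6.8 = -3.07 V < V_CE(sat) = 0.2 V — impossible in the active region.
So the transistor is saturated. With V_CE = 0.2 V, I_C = (V_CC − 0.2)/R_C = 7.7/6.8 = 1.13 mA.
Check: β·I_B = 1.61 mA > I_C = 1.13 mA, confirming saturation.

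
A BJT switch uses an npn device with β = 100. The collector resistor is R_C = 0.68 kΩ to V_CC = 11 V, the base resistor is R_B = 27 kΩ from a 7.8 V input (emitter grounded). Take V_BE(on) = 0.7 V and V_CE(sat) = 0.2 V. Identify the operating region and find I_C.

Assume active: I_B = (7.8 − 0.7)/27 = 0.263 mA, giving I_C = β·I_B = 26.3 mA.
But then V_CE = 11 − 26.3×0.68 = -6.88 V < V_CE(sat) = 0.2 V — impossible in the active region.
So the transistor is saturated. With V_CE = 0.2 V, I_C = (V_CC − 0.2)/R_C = 10.8/0.68 = 15.9 mA.
Check: β·I_B = 26.3 mA > I_C = 15.9 mA, confirming saturation.

saturation; I_C ≈ 16 mA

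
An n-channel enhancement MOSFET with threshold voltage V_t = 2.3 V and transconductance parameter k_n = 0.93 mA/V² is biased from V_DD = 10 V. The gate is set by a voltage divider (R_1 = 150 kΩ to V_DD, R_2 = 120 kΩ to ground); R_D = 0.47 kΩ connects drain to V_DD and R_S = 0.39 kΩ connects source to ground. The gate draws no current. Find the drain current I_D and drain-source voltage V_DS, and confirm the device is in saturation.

I_D ≈ 1.3 mA, V_DS ≈ 8.9 V

V_G = V_DD·R_2/(R_1+R_2) = 10×120/270 = 4.44 V.
Assume saturation: I_D = (k_n/2)(V_GS − V_t)² with V_GS = V_G − I_D·R_S = 4.44 − 0.39·I_D.
Substituting gives 0.0707·I_D² − 1.78·I_D + 2.14 = 0, with roots I_D = 1.27 or 23.9 mA.
The root I_D = 23.9 mA gives V_GS = -4.86 V ≤ V_t, so take I_D = 1.27 mA.
Then V_GS = 3.95 V and V_DS = V_DD − I_D(R_D+R_S) = 10 − 1.27×0.86 = 8.91 V.
Saturation requires V_DS ≥ V_GS − V_t = 1.65 V; 8.91 ≥ 1.65 ✓.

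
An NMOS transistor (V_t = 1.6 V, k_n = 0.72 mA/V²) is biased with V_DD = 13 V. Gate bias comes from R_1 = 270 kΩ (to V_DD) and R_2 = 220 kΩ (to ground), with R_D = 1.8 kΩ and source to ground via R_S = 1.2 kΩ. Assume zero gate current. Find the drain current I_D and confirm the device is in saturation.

V_G = V_DD·R_2/(R_1+R_2) = 13×220/490 = 5.84 V.
Assume saturation: I_D = (k_n/2)(V_GS − V_t)² with V_GS = V_G − I_D·R_S = 5.84 − 1.2·I_D.
Substituting gives 0.518·I_D² − 4.66·I_D + 6.46 = 0, with roots I_D = 1.71 or 7.28 mA.
The root I_D = 7.28 mA gives V_GS = -2.9 V ≤ V_t, so take I_D = 1.71 mA.
Then V_GS = 3.78 V and V_DS = V_DD − I_D(R_D+R_S) = 13 − 1.71×3 = 7.86 V.
Saturation requires V_DS ≥ V_GS − V_t = 2.18 V; 7.86 ≥ 2.18 ✓.

I_D ≈ 1.7 mA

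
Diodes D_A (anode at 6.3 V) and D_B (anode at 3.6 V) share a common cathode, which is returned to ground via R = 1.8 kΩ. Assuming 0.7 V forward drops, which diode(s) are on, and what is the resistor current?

Only D_A conducts; I_R ≈ 3.1 mA

Assume both conduct. Then node N would need to be at both 6.3−0.7 = 5.6 V and 3.6−0.7 = 2.9 V, which is impossible.
Assume only D_A conducts: V_N = 6.3 − 0.7 = 5.6 V, so I_R = 5.6/1.8 = 3.11 mA.
Check D_B: its anode-to-cathode voltage is 3.6 − 5.6 = -2 V < 0.7 V, so it is off. The assumption is consistent.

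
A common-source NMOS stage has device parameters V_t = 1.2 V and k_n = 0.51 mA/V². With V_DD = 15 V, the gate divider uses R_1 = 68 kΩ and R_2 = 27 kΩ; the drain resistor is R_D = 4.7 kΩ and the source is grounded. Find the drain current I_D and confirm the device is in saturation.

I_D ≈ 2.4 mA

V_G = V_DD·R_2/(R_1+R_2) = 15×27/95 = 4.26 V. With the source grounded, V_GS = V_G = 4.26 V.
Assume saturation: I_D = (k_n/2)(V_GS − V_t)² = (0.51/2)×(4.26 − 1.2)² = 0.255×3.06² = 2.39 mA.
V_DS = V_DD − I_D·R_D = 15 − 2.39×4.7 = 3.75 V.
Saturation requires V_DS ≥ V_GS − V_t = 3.06 V; 3.75 ≥ 3.06 ✓.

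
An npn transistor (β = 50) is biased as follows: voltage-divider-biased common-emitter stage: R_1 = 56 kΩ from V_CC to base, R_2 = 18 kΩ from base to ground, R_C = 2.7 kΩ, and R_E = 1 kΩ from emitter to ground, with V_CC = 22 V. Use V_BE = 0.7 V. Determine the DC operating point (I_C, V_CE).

Thevenize the base divider: V_Th = V_CC·R_2/(R_1+R_2) = 22×18/74 = 5.35 V, R_Th = R_1‖R_2 = 13.6 kΩ.
Base-emitter loop: V_Th = I_B·R_Th + V_BE + (β+1)I_B·R_E, so I_B = (5.35 − 0.7) / (13.6 + 51×1) = 0.072 mA.
I_C = β·I_B = 50×0.072 = 3.6 mA, and I_E = (β+1)I_B = 3.67 mA.
V_CE = V_CC − I_C·R_C − I_E·R_E = 22 − 3.6×2.7 − 3.67×1 = 8.61 V.
V_CE = 8.61 V > 0.2 V confirms active-region operation.

I_C ≈ 3.6 mA, V_CE ≈ 8.6 V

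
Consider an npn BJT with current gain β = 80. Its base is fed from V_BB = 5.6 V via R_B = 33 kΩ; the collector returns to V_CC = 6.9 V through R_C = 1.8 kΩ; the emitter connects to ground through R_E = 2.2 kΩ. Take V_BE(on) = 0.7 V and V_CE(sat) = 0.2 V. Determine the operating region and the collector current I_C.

saturation; I_C ≈ 1.7 mA

Assume active: I_B = (5.6 − 0.7)/(33 + 81×2.2) = 0.0232 mA, I_C = β·I_B = 1.86 mA.
Then V_CE = 6.9 − 1.86×1.8 − 1.88×2.2 = -0.575 V < 0.2 V — the active assumption fails.
Re-solve with V_CE = 0.2 V. KCL at the emitter: V_E/R_E = (V_BB−0.7−V_E)/R_B + (V_CC−0.2−V_E)/R_C, giving V_E = 3.72 V.
I_C = (V_CC − 0.2 − V_E)/R_C = (6.7 − 3.72)/1.8 = 1.66 mA.
Check: I_B = (4.9 − 3.72)/33 = 0.0357 mA, and β·I_B = 2.86 mA > I_C, confirming saturation.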